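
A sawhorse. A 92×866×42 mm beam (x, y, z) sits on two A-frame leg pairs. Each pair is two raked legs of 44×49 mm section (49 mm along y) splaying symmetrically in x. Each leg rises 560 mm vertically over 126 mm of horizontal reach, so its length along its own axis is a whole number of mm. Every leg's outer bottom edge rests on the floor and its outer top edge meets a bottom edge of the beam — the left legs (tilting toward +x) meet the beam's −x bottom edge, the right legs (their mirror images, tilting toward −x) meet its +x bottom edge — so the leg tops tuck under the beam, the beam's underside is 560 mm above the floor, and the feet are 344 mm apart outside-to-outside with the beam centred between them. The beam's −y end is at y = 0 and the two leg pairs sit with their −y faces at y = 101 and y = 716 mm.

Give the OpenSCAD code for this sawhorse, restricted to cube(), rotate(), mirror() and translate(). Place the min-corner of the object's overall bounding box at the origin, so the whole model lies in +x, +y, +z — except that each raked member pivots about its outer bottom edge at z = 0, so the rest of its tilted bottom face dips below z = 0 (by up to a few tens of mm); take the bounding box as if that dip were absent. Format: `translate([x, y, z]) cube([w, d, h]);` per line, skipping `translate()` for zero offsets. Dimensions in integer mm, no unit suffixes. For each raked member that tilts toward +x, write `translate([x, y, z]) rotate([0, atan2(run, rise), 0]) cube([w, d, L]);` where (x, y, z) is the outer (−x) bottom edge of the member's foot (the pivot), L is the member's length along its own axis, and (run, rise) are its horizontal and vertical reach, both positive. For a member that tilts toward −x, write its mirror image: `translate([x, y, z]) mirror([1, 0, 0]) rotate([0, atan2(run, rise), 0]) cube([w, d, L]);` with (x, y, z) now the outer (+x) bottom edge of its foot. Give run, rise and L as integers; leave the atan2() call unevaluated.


translate([126, 0, 560]) cube([92, 866, 42]);
translate([0, 101, 0]) rotate([0, atan2(126, 560), 0]) cube([44, 49, 574]);
translate([344, 101, 0]) mirror([1, 0, 0]) rotate([0, atan2(126, 560), 0]) cube([44, 49, 574]);
translate([0, 716, 0]) rotate([0, atan2(126, 560), 0]) cube([44, 49, 574]);
translate([344, 716, 0]) mirror([1, 0, 0]) rotate([0, atan2(126, 560), 0]) cube([44, 49, 574]);


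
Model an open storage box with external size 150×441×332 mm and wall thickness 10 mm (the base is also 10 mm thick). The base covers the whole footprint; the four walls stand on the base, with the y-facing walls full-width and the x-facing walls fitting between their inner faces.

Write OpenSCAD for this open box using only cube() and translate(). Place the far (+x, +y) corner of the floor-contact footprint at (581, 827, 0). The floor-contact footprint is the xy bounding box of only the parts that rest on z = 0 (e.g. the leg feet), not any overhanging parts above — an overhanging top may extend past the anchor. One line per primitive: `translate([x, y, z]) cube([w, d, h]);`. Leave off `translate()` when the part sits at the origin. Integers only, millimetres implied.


translate([431, 386, 0]) cube([150, 441, 10]);
translate([431, 386, 10]) cube([150, 10, 322]);
translate([431, 817, 10]) cube([150, 10, 322]);
translate([431, 396, 10]) cube([10, 421, 322]);
translate([571, 396, 10]) cube([10, 421, 322]);


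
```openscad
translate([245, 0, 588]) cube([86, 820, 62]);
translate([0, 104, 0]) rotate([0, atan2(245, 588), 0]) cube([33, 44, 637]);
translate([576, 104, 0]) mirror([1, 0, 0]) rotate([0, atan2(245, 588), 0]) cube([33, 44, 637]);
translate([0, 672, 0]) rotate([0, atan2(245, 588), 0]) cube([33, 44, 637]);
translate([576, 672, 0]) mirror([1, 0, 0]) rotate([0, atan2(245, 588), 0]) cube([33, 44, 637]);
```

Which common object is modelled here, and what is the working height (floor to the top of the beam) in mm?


A sawhorse. The overall height is 650 mm.

A beam across two mirrored pairs of raked legs — a sawhorse. The beam's underside is at z = 588 (matching the legs' vertical rise in atan2(245, 588)) and the beam is 62 mm tall, so its top is at 588 + 62 = 650 mm. The raked legs top out at the beam's underside, so that is the highest point.


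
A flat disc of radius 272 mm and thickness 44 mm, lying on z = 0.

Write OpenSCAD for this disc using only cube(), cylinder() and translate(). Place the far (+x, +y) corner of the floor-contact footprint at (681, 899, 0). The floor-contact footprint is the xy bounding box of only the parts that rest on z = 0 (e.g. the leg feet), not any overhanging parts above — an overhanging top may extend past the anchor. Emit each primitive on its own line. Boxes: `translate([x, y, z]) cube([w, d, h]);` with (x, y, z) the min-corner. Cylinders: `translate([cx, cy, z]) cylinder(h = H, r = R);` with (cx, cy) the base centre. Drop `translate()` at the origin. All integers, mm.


translate([409, 627, 0]) cylinder(h = 44, r = 272);


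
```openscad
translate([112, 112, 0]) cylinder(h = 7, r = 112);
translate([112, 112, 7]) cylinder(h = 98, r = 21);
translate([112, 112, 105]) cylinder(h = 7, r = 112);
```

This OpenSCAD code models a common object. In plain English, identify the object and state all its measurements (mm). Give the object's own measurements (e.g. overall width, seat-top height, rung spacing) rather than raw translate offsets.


A spool: two coaxial disc flanges of radius 112 mm and thickness 7 mm, joined by a core cylinder of radius 21 mm and height 98 mm. The lower flange rests on z = 0 and the three cylinders share a vertical axis.


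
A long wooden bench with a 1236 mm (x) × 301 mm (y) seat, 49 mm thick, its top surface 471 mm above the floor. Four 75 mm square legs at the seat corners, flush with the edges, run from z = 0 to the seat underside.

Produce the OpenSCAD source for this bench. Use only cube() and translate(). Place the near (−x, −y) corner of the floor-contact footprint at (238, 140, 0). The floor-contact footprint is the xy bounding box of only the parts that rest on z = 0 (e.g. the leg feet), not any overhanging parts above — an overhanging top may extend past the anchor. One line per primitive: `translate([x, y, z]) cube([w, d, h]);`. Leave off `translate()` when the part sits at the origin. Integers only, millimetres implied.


// leg_h = 471 − 49 = 422
translate([238, 140, 422]) cube([1236, 301, 49]);
translate([238, 140, 0]) cube([75, 75, 422]);
translate([238, 366, 0]) cube([75, 75, 422]);
translate([1399, 140, 0]) cube([75, 75, 422]);
translate([1399, 366, 0]) cube([75, 75, 422]);


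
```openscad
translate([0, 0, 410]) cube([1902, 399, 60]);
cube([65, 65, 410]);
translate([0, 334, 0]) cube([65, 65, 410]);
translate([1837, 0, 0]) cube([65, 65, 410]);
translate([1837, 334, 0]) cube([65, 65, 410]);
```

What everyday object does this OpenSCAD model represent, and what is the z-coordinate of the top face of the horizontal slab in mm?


A bench. The seat-top height is 470 mm.

A long slab on four corner posts — a bench. The slab sits at z = 410 with thickness 60, so the top is 410 + 60 = 470 mm.


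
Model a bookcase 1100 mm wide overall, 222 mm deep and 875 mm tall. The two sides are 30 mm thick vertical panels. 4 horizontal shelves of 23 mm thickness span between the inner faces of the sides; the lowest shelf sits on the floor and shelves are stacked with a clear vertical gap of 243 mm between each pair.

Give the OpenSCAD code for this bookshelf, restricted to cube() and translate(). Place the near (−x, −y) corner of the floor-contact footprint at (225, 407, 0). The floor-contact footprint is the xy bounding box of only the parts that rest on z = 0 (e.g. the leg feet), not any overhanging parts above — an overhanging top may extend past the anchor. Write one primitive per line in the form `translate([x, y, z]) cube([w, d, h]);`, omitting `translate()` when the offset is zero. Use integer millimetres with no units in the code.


translate([225, 407, 0]) cube([30, 222, 875]);
translate([1295, 407, 0]) cube([30, 222, 875]);
translate([255, 407, 0]) cube([1040, 222, 23]);
translate([255, 407, 266]) cube([1040, 222, 23]);
translate([255, 407, 532]) cube([1040, 222, 23]);
translate([255, 407, 798]) cube([1040, 222, 23]);


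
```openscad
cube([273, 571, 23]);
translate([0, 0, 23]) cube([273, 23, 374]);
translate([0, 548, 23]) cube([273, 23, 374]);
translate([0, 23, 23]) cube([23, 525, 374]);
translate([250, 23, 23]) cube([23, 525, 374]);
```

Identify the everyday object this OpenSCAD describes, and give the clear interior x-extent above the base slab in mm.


An open box. The internal width is 227 mm.

A 273×571 base slab with four walls standing on it — an open box. The base is 273 mm wide and the walls are 23 mm thick, so the internal width is 273 − 2 × 23 = 227 mm.


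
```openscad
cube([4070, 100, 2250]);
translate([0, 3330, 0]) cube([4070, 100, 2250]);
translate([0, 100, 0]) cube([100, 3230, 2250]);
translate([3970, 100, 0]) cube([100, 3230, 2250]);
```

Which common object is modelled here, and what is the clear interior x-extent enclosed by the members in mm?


A house (or room) frame. The interior width is 3870 mm.

Four 2250 mm walls enclosing a rectangle with no floor or roof — a room or house frame. Outside width is 4070 mm and wall thickness is 100 mm, so the interior width is 4070 − 2 × 100 = 3870 mm.


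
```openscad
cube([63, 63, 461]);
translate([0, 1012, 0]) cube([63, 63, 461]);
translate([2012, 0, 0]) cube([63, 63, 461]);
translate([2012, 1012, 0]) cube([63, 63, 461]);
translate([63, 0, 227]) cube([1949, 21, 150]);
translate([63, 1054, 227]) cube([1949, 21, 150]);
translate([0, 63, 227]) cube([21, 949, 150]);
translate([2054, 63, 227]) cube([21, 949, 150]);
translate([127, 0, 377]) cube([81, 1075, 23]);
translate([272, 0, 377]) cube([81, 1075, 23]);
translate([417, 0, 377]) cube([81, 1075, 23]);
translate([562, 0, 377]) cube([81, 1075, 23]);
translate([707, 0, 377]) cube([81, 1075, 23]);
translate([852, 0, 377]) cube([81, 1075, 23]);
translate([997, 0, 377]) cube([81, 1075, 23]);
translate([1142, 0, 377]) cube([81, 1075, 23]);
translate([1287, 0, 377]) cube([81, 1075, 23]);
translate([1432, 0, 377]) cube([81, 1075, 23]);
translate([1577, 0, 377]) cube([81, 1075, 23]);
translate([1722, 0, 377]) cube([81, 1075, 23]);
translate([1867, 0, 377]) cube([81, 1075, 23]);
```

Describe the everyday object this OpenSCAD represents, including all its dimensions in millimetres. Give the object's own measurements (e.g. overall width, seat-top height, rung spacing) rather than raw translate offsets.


A bed frame 2075 mm long (x) by 1075 mm wide (y). Four 63×63 mm corner posts, 461 mm tall, at the corners of the footprint. Four rails of 21 mm thickness and 150 mm height run between adjacent posts with their undersides at z = 227 mm, their outer faces flush with the outside of the frame (the two x-running rails run between the posts' inner faces; the two y-running rails run between the posts' inner faces). 13 slats, each 81 mm wide (x) and 23 mm thick, lie across the top of the two x-running rails, running the full 1075 mm width of the frame in y; along x they sit between the end posts with a 64 mm gap after the −x posts and between neighbouring slats and before the +x posts.


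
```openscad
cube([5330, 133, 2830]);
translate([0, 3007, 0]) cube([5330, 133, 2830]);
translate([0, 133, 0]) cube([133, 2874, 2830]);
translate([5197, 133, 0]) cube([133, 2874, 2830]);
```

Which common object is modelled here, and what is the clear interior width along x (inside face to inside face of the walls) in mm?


A house (or room) frame. The interior width is 5064 mm.

Four 2830 mm walls enclosing a rectangle with no floor or roof — a room or house frame. Outside width is 5330 mm and wall thickness is 133 mm, so the interior width is 5330 − 2 × 133 = 5064 mm.


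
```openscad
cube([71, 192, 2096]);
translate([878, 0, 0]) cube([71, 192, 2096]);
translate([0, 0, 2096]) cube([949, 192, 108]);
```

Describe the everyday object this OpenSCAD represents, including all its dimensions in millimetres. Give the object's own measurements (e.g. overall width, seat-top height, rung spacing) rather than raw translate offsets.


A door frame. The clear opening is 807 mm wide and 2096 mm high. Two 71 mm wide jambs, 192 mm deep, stand either side of the opening from the floor to the top of the opening. A 108 mm thick head sits across the top of both jambs, spanning the full outside width of the frame.


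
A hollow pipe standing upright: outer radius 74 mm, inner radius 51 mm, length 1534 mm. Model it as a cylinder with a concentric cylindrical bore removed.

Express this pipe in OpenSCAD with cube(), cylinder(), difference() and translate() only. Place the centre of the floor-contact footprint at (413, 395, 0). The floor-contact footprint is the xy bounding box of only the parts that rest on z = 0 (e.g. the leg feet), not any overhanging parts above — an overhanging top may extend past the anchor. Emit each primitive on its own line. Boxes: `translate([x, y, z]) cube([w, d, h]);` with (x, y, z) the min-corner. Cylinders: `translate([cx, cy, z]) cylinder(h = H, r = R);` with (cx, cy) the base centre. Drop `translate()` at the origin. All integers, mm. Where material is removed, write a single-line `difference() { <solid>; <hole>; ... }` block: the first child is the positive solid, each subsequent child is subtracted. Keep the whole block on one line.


difference() { translate([413, 395, 0]) cylinder(h = 1534, r = 74); translate([413, 395, 0]) cylinder(h = 1534, r = 51); }


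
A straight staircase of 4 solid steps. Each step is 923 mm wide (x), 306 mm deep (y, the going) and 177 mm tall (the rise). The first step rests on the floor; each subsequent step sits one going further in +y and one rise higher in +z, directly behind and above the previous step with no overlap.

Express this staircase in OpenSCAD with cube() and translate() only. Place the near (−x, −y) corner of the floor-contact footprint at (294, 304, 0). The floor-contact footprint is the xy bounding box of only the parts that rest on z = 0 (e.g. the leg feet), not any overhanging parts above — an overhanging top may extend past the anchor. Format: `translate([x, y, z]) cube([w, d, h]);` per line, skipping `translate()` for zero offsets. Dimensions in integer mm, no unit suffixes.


translate([294, 304, 0]) cube([923, 306, 177]);
translate([294, 610, 177]) cube([923, 306, 177]);
translate([294, 916, 354]) cube([923, 306, 177]);
translate([294, 1222, 531]) cube([923, 306, 177]);


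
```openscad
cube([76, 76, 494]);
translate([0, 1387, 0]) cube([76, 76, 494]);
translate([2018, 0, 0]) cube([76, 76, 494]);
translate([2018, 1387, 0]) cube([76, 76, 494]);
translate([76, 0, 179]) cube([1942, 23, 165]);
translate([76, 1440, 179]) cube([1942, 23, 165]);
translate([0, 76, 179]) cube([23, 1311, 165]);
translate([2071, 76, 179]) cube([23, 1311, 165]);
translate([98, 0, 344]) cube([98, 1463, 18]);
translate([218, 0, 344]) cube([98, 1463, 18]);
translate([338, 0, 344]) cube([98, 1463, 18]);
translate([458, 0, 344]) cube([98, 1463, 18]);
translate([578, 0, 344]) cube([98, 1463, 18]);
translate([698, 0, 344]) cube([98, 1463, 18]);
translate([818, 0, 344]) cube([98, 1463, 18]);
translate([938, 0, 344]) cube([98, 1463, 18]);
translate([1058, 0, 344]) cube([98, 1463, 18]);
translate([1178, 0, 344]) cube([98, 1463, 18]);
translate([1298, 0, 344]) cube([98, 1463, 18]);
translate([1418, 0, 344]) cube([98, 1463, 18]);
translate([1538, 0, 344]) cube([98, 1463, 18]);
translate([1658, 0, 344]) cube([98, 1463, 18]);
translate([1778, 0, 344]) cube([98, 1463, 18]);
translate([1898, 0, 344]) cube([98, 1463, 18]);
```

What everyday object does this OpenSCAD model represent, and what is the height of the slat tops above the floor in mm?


A bed frame. The slat-top height is 362 mm.

Four posts, four rails, and a row of slats — a bed frame. Slats sit on the rails at z = 179 + 165 = 344; with slat thickness 18, the top is 362 mm.


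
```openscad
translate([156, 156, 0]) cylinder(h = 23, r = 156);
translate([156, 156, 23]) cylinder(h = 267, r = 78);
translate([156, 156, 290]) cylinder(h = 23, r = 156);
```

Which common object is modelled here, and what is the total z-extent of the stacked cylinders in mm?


A spool. The overall height is 313 mm.

Three coaxial cylinders, large–small–large — a spool. Two 23 mm flanges and a 267 mm core give 23 + 267 + 23 = 313 mm.


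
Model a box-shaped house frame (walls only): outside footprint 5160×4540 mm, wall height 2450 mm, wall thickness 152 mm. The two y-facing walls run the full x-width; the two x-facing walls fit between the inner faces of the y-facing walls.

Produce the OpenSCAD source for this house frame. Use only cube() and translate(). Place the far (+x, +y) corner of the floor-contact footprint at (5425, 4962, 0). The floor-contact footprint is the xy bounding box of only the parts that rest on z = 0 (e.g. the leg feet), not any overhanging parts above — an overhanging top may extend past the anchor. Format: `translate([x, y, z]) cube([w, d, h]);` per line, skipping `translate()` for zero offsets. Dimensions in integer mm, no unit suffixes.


translate([265, 422, 0]) cube([5160, 152, 2450]);
translate([265, 4810, 0]) cube([5160, 152, 2450]);
translate([265, 574, 0]) cube([152, 4236, 2450]);
translate([5273, 574, 0]) cube([152, 4236, 2450]);


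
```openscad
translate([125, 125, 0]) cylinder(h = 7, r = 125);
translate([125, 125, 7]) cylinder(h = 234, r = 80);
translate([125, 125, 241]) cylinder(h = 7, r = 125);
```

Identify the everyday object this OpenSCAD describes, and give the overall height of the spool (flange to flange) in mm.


A spool. The overall height is 248 mm.

Three coaxial cylinders, large–small–large — a spool. Two 7 mm flanges and a 234 mm core give 7 + 234 + 7 = 248 mm.


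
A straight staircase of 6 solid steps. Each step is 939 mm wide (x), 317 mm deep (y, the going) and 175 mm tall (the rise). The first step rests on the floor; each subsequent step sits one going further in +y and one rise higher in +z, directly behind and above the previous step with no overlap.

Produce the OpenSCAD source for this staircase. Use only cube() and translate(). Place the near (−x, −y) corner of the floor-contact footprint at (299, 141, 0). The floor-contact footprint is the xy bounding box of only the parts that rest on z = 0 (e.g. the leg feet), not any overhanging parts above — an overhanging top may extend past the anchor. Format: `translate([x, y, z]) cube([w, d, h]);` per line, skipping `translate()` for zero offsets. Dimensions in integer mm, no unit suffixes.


translate([299, 141, 0]) cube([939, 317, 175]);
translate([299, 458, 175]) cube([939, 317, 175]);
translate([299, 775, 350]) cube([939, 317, 175]);
translate([299, 1092, 525]) cube([939, 317, 175]);
translate([299, 1409, 700]) cube([939, 317, 175]);
translate([299, 1726, 875]) cube([939, 317, 175]);


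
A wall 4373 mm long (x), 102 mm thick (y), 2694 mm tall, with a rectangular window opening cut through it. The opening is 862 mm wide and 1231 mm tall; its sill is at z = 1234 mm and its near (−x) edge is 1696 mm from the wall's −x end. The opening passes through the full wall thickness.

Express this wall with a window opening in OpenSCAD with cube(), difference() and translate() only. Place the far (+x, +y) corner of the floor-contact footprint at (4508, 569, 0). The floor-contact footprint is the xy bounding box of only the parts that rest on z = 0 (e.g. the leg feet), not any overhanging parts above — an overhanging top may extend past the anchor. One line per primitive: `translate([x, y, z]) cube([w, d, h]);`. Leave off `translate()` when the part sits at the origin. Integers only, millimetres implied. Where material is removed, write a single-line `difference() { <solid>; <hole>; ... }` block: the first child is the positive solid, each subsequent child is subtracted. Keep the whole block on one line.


difference() { translate([135, 467, 0]) cube([4373, 102, 2694]); translate([1831, 467, 1234]) cube([862, 102, 1231]); }


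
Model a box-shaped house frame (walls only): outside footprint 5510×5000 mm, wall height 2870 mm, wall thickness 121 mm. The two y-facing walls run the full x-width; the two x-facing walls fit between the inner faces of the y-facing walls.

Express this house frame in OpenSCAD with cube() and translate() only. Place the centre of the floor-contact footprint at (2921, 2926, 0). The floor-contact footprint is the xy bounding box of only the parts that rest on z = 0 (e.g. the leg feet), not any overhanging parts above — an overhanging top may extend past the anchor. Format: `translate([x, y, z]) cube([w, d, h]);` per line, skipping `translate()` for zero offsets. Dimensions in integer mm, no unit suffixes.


translate([166, 426, 0]) cube([5510, 121, 2870]);
translate([166, 5305, 0]) cube([5510, 121, 2870]);
translate([166, 547, 0]) cube([121, 4758, 2870]);
translate([5555, 547, 0]) cube([121, 4758, 2870]);


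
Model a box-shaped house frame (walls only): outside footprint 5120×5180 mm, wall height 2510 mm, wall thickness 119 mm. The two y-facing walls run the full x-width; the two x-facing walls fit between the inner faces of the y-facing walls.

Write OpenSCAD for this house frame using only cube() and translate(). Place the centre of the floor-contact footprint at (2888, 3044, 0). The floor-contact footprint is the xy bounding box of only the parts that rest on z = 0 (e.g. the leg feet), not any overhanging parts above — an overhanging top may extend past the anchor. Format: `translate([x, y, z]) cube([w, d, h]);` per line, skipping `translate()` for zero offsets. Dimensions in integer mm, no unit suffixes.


translate([328, 454, 0]) cube([5120, 119, 2510]);
translate([328, 5515, 0]) cube([5120, 119, 2510]);
translate([328, 573, 0]) cube([119, 4942, 2510]);
translate([5329, 573, 0]) cube([119, 4942, 2510]);


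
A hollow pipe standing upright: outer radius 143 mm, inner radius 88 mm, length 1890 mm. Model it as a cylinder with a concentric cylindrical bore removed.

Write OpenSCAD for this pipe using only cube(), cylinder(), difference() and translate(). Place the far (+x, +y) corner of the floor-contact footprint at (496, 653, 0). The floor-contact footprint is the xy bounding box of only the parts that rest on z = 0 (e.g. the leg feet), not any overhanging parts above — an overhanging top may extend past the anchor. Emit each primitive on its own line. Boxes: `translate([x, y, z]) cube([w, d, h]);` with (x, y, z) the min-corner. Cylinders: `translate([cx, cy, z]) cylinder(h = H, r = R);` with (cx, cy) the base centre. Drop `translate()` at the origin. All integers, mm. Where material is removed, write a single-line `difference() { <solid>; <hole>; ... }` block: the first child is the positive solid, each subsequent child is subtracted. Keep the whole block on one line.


difference() { translate([353, 510, 0]) cylinder(h = 1890, r = 143); translate([353, 510, 0]) cylinder(h = 1890, r = 88); }


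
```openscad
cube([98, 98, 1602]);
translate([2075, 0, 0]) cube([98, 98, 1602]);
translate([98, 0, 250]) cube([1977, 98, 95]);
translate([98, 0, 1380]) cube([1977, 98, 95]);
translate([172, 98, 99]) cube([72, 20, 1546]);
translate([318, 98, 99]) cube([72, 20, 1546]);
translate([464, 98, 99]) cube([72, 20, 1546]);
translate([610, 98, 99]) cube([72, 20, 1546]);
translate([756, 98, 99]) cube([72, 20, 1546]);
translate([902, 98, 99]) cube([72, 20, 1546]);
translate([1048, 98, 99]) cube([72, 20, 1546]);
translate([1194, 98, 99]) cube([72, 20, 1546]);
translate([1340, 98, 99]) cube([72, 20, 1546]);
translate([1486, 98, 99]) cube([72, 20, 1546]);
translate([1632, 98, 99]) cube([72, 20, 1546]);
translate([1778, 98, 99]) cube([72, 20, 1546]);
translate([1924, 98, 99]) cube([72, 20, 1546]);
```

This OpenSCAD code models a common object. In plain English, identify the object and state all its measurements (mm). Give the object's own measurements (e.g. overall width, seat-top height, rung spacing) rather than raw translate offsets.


A fence section. Two 98×98 mm posts, 1602 mm tall, stand on the floor with a clear span of 1977 mm between their inner faces. Two horizontal rails of 98×95 mm section span the gap between the posts with their undersides at z = 250 mm and z = 1380 mm, flush with the posts' −y face. 13 pickets, each 72 mm wide, 20 mm thick and 1546 mm tall, are fixed to the +y face of the rails with their bottoms at z = 99 mm, spaced across the span with a 74 mm gap after the −x post and between neighbouring pickets, with 79 mm left before the +x post.


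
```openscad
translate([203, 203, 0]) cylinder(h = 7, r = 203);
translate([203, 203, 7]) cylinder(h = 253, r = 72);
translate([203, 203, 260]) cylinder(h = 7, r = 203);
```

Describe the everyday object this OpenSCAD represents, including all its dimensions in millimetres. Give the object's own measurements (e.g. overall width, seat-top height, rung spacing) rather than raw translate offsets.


A spool: two coaxial disc flanges of radius 203 mm and thickness 7 mm, joined by a core cylinder of radius 72 mm and height 253 mm. The lower flange rests on z = 0 and the three cylinders share a vertical axis.


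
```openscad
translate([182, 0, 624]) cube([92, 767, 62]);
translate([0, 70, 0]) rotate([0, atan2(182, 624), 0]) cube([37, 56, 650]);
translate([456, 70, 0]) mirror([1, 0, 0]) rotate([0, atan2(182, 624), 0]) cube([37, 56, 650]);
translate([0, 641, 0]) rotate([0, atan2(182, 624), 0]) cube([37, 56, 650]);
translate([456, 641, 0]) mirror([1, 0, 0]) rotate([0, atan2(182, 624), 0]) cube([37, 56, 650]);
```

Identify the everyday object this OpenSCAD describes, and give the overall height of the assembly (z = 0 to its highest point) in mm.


A sawhorse. The overall height is 686 mm.

A beam across two mirrored pairs of raked legs — a sawhorse. The beam's underside is at z = 624 (matching the legs' vertical rise in atan2(182, 624)) and the beam is 62 mm tall, so its top is at 624 + 62 = 686 mm. The raked legs top out at the beam's underside, so that is the highest point.


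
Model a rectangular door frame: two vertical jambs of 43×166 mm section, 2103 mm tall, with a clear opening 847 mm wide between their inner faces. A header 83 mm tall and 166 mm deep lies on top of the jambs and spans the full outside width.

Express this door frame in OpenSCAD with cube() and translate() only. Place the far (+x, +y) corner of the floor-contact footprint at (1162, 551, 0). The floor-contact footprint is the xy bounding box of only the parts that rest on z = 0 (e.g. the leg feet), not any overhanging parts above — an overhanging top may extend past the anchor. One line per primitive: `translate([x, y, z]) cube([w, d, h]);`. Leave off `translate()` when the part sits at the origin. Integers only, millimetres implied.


translate([229, 385, 0]) cube([43, 166, 2103]);
translate([1119, 385, 0]) cube([43, 166, 2103]);
translate([229, 385, 2103]) cube([933, 166, 83]);


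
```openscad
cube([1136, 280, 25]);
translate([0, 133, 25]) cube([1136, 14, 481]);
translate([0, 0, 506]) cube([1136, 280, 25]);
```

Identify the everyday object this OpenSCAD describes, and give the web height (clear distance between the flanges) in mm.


An I-beam. The web height is 481 mm.

Two wide flanges with a thin centred web — an I-beam. Overall 531 mm minus two 25 mm flanges gives a web of 531 − 2·25 = 481 mm.


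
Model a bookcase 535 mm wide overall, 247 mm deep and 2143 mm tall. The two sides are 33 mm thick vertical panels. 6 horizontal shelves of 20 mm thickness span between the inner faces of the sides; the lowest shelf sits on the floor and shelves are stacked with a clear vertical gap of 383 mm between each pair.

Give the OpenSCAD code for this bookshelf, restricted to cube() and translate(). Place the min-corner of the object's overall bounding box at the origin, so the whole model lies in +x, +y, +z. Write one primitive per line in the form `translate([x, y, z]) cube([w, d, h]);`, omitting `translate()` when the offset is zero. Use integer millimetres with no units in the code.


cube([33, 247, 2143]);
translate([502, 0, 0]) cube([33, 247, 2143]);
translate([33, 0, 0]) cube([469, 247, 20]);
translate([33, 0, 403]) cube([469, 247, 20]);
translate([33, 0, 806]) cube([469, 247, 20]);
translate([33, 0, 1209]) cube([469, 247, 20]);
translate([33, 0, 1612]) cube([469, 247, 20]);
translate([33, 0, 2015]) cube([469, 247, 20]);


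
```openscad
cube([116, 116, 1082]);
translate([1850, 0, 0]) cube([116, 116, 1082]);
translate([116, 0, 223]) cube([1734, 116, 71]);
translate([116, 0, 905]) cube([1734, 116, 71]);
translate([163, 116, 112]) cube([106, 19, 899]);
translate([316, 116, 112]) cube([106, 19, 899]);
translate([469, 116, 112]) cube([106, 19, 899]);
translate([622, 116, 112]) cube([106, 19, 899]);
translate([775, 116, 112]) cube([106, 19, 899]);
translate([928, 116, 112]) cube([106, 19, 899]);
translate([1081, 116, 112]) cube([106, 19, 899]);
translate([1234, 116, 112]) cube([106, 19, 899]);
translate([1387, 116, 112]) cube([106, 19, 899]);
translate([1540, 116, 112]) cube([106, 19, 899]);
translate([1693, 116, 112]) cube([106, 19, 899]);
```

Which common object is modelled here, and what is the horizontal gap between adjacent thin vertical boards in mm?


A fence section. The picket gap is 47 mm.

Two posts, two rails, 11 pickets — a fence section. Span 1734 mm holds 11 pickets of 106 mm with 12 equal gaps: ⌊(1734 − 11·106) / 12⌋ = 47 mm.


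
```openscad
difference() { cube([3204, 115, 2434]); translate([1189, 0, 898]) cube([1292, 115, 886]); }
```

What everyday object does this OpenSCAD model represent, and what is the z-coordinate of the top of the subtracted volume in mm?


A wall with a window opening. The window head height is 1784 mm.

A wall with a rectangular opening subtracted — a window. Sill at z = 898, opening 886 mm tall, so the head is at 898 + 886 = 1784 mm.


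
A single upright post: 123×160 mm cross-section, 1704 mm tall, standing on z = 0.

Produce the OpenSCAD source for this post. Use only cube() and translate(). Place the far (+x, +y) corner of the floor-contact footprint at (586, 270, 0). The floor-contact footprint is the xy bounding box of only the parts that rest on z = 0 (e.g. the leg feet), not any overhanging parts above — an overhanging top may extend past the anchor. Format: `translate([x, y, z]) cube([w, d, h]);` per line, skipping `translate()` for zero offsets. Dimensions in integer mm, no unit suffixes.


translate([463, 110, 0]) cube([123, 160, 1704]);


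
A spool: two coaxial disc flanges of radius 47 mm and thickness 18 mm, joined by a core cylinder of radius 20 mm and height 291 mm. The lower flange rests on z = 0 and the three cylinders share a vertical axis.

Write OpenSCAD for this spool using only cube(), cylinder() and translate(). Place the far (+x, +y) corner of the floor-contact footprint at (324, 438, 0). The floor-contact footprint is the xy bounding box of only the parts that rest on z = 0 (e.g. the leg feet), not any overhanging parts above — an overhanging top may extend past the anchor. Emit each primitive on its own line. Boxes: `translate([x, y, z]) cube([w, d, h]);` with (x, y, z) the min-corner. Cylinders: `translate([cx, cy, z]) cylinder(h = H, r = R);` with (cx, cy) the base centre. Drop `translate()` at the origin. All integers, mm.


translate([277, 391, 0]) cylinder(h = 18, r = 47);
translate([277, 391, 18]) cylinder(h = 291, r = 20);
translate([277, 391, 309]) cylinder(h = 18, r = 47);


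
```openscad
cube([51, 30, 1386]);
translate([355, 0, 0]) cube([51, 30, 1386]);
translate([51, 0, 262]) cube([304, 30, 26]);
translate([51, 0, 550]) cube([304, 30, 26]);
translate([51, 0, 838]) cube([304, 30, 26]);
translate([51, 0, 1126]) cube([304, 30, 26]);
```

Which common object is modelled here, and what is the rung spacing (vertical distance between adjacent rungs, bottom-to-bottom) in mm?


A ladder. The rung spacing is 288 mm.

Two tall 51×30 posts with 4 short bars between them — a ladder. Adjacent rungs sit at z = 262 and z = 550, so the spacing is 550 − 262 = 288 mm.


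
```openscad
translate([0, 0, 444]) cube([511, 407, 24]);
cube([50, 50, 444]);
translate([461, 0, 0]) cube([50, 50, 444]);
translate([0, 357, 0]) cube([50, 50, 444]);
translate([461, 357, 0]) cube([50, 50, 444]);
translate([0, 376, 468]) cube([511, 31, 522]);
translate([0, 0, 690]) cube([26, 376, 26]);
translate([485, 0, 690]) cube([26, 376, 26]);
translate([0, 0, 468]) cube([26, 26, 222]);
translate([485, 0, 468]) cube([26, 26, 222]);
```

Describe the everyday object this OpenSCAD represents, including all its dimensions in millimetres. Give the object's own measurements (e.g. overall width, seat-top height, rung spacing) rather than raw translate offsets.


A chair. The seat is a 511×407×24 mm slab with its top at z = 468 mm, on four 50×50 mm corner legs (flush with the seat edges, standing on z = 0). A flat backrest 31 mm thick, 522 mm tall, spans the full seat width and rises from the seat top along its +y edge, rear face flush with the rear of the seat. Two armrests of 26×26 mm section run along each side from the seat's front edge to the front of the backrest, top faces 248 mm above the seat top and outer faces flush with the seat's x-edges; a 26×26 mm post under the front of each armrest stands on the seat at the front corner.


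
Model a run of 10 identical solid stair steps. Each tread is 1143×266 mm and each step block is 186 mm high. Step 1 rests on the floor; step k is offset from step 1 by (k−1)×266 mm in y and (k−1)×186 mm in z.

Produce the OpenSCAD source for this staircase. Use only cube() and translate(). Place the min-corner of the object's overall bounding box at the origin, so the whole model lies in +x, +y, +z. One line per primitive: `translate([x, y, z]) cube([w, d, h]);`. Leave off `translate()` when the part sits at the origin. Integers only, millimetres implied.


cube([1143, 266, 186]);
translate([0, 266, 186]) cube([1143, 266, 186]);
translate([0, 532, 372]) cube([1143, 266, 186]);
translate([0, 798, 558]) cube([1143, 266, 186]);
translate([0, 1064, 744]) cube([1143, 266, 186]);
translate([0, 1330, 930]) cube([1143, 266, 186]);
translate([0, 1596, 1116]) cube([1143, 266, 186]);
translate([0, 1862, 1302]) cube([1143, 266, 186]);
translate([0, 2128, 1488]) cube([1143, 266, 186]);
translate([0, 2394, 1674]) cube([1143, 266, 186]);


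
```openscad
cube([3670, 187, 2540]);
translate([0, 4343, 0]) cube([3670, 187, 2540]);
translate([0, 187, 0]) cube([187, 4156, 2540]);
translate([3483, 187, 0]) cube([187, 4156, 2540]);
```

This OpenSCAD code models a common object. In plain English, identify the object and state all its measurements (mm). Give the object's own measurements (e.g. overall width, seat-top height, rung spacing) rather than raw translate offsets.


The wall frame of a small rectangular building: four walls, each 2540 mm tall and 187 mm thick, enclosing a footprint 3670 mm (x) by 4530 mm (y) outside-to-outside, with no floor or roof. The front and back walls (the −y and +y sides) span the full width; the two side walls fit between them.


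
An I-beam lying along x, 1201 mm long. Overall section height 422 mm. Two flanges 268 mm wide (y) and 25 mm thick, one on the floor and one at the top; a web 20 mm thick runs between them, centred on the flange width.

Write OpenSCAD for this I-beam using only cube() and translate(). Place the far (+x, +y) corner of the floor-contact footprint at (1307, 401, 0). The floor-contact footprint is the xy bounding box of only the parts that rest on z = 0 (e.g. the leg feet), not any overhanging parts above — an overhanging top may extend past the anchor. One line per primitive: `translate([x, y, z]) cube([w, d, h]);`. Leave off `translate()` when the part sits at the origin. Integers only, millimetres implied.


translate([106, 133, 0]) cube([1201, 268, 25]);
translate([106, 257, 25]) cube([1201, 20, 372]);
translate([106, 133, 397]) cube([1201, 268, 25]);


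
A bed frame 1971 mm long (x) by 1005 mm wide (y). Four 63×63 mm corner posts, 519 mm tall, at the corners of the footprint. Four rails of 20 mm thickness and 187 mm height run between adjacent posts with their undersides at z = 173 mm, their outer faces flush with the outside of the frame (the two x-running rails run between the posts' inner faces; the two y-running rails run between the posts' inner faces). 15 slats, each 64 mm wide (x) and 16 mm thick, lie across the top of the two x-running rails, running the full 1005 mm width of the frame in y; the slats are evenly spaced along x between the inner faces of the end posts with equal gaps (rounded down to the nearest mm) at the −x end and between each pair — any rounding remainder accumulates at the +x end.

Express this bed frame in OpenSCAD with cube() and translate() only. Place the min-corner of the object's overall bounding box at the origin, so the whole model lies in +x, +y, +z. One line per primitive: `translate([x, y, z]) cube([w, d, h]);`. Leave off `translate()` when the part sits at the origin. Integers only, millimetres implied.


cube([63, 63, 519]);
translate([0, 942, 0]) cube([63, 63, 519]);
translate([1908, 0, 0]) cube([63, 63, 519]);
translate([1908, 942, 0]) cube([63, 63, 519]);
translate([63, 0, 173]) cube([1845, 20, 187]);
translate([63, 985, 173]) cube([1845, 20, 187]);
translate([0, 63, 173]) cube([20, 879, 187]);
translate([1951, 63, 173]) cube([20, 879, 187]);
translate([118, 0, 360]) cube([64, 1005, 16]);
translate([237, 0, 360]) cube([64, 1005, 16]);
translate([356, 0, 360]) cube([64, 1005, 16]);
translate([475, 0, 360]) cube([64, 1005, 16]);
translate([594, 0, 360]) cube([64, 1005, 16]);
translate([713, 0, 360]) cube([64, 1005, 16]);
translate([832, 0, 360]) cube([64, 1005, 16]);
translate([951, 0, 360]) cube([64, 1005, 16]);
translate([1070, 0, 360]) cube([64, 1005, 16]);
translate([1189, 0, 360]) cube([64, 1005, 16]);
translate([1308, 0, 360]) cube([64, 1005, 16]);
translate([1427, 0, 360]) cube([64, 1005, 16]);
translate([1546, 0, 360]) cube([64, 1005, 16]);
translate([1665, 0, 360]) cube([64, 1005, 16]);
translate([1784, 0, 360]) cube([64, 1005, 16]);


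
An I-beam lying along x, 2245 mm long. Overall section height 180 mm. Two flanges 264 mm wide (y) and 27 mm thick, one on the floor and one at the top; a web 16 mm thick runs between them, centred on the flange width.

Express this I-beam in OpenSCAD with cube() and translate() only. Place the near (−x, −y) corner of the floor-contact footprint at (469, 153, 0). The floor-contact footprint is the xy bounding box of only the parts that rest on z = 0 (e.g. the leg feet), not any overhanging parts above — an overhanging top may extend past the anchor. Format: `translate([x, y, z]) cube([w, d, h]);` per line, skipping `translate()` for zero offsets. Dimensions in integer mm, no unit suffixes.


translate([469, 153, 0]) cube([2245, 264, 27]);
translate([469, 277, 27]) cube([2245, 16, 126]);
translate([469, 153, 153]) cube([2245, 264, 27]);


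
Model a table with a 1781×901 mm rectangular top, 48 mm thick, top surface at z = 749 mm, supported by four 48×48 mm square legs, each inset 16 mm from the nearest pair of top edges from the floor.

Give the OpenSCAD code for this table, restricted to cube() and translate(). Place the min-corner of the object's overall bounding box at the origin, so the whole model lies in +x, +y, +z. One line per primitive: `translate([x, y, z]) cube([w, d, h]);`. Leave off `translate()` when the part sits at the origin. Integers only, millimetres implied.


// leg_h = 749 - 48 = 701
translate([0, 0, 701]) cube([1781, 901, 48]);
translate([16, 16, 0]) cube([48, 48, 701]);
translate([1717, 16, 0]) cube([48, 48, 701]);
translate([16, 837, 0]) cube([48, 48, 701]);
translate([1717, 837, 0]) cube([48, 48, 701]);


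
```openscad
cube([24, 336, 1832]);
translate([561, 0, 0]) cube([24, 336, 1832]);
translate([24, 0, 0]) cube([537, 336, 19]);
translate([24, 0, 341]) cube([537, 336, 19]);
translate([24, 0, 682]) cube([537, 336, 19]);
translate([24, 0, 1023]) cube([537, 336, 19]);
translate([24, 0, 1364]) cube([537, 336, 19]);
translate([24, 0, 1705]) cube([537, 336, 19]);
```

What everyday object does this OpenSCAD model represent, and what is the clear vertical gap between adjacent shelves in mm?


A bookshelf. The clear shelf gap is 322 mm.

Two tall side panels with 6 horizontal boards between them — a bookshelf. The first two shelf undersides are at z = 0 and z = 341; with shelf thickness 19, the clear gap is 341 − 0 − 19 = 322 mm.
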